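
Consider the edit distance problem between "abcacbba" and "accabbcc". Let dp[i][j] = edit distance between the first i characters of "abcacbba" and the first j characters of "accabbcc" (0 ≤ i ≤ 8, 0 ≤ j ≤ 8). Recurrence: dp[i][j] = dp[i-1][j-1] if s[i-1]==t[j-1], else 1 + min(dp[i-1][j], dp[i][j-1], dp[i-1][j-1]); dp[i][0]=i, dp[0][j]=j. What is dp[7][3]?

4

   ''  a  c  c  a  b  b  c  c
''  0  1  2  3  4  5  6  7  8
 a  1  0  1  2  3  4  5  6  7
 b  2  1  1  2  3  3  4  5  6
 c  3  2  1  1  2  3  4  4  5
 a  4  3  2  2  1  2  3  4  5
 c  5  4  3  2  2  2  3  3  4
 b  6  5  4  3  3  2  2  3  4
 b  7  6  5  4  4  3  2  3  4
 a  8  7  6  5  4  4  3  3  4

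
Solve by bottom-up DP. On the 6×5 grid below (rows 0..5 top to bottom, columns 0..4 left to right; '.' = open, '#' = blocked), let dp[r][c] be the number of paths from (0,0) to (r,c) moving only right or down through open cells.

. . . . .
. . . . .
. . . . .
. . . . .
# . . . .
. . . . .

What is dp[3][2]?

r\c   0   1   2   3   4
  0   1   1   1   1   1
  1   1   2   3   4   5
  2   1   3   6  10  15
  3   1   4  10  20  35
  4   0   4  14  34  69
  5   0   4  18  52 121

10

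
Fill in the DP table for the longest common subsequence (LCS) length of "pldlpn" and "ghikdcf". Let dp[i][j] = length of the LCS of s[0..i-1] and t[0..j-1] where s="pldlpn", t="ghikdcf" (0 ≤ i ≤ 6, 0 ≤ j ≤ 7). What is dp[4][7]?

   ''  g  h  i  k  d  c  f
''  0  0  0  0  0  0  0  0
 p  0  0  0  0  0  0  0  0
 l  0  0  0  0  0  0  0  0
 d  0  0  0  0  0  1  1  1
 l  0  0  0  0  0  1  1  1
 p  0  0  0  0  0  1  1  1
 n  0  0  0  0  0  1  1  1

1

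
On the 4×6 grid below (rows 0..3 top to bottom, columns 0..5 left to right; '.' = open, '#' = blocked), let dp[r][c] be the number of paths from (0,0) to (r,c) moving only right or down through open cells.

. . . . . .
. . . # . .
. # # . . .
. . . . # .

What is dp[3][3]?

r\c   0   1   2   3   4   5
  0   1   1   1   1   1   1
  1   1   2   3   0   1   2
  2   1   0   0   0   1   3
  3   1   1   1   1   0   3

1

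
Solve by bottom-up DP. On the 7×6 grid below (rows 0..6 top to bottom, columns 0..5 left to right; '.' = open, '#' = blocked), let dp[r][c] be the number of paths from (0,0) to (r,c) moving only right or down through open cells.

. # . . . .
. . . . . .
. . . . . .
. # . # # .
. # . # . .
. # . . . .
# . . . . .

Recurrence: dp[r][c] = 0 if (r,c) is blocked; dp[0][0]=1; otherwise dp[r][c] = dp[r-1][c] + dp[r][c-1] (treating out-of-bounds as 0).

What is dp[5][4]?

r\c   0   1   2   3   4   5
  0   1   0   0   0   0   0
  1   1   1   1   1   1   1
  2   1   2   3   4   5   6
  3   1   0   3   0   0   6
  4   1   0   3   0   0   6
  5   1   0   3   3   3   9
  6   0   0   3   6   9  18

3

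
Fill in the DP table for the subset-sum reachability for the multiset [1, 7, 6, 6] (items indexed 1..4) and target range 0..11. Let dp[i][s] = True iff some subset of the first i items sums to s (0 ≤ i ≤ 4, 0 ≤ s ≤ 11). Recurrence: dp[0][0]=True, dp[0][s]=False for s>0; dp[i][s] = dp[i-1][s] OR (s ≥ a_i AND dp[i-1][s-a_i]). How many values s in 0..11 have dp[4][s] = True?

i\s   0   1   2   3   4   5   6   7   8   9  10  11
  0   T   F   F   F   F   F   F   F   F   F   F   F
  1   T   T   F   F   F   F   F   F   F   F   F   F
  2   T   T   F   F   F   F   F   T   T   F   F   F
  3   T   T   F   F   F   F   T   T   T   F   F   F
  4   T   T   F   F   F   F   T   T   T   F   F   F

5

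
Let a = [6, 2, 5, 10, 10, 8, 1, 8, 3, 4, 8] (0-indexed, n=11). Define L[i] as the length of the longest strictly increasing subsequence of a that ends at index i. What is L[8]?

2

   i    0    1    2    3    4    5    6    7    8    9   10
a[i]    6    2    5   10   10    8    1    8    3    4    8
L[i]    1    1    2    3    3    3    1    3    2    3    4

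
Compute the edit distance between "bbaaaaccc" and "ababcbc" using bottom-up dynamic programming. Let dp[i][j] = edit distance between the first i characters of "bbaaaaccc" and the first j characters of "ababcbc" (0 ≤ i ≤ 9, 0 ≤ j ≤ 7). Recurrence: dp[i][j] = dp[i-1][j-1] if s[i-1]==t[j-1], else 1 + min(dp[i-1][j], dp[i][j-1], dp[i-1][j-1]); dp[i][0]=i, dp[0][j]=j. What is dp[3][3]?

   ''  a  b  a  b  c  b  c
''  0  1  2  3  4  5  6  7
 b  1  1  1  2  3  4  5  6
 b  2  2  1  2  2  3  4  5
 a  3  2  2  1  2  3  4  5
 a  4  3  3  2  2  3  4  5
 a  5  4  4  3  3  3  4  5
 a  6  5  5  4  4  4  4  5
 c  7  6  6  5  5  4  5  4
 c  8  7  7  6  6  5  5  5
 c  9  8  8  7  7  6  6  5

1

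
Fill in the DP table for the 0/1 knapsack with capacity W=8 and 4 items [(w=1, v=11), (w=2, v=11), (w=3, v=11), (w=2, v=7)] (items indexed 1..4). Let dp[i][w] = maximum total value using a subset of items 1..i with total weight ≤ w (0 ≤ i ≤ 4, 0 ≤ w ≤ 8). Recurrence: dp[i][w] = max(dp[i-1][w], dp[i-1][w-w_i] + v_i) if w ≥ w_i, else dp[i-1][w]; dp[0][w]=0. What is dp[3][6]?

i\w   0   1   2   3   4   5   6   7   8
  0   0   0   0   0   0   0   0   0   0
  1   0  11  11  11  11  11  11  11  11
  2   0  11  11  22  22  22  22  22  22
  3   0  11  11  22  22  22  33  33  33
  4   0  11  11  22  22  29  33  33  40

33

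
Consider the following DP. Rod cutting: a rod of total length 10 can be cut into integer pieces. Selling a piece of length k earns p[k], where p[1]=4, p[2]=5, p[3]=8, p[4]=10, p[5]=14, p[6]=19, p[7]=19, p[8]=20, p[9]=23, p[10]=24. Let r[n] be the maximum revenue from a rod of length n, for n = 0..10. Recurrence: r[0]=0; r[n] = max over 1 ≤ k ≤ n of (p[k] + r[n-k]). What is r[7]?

   n    0    1    2    3    4    5    6    7    8    9   10
r[n]    0    4    8   12   16   20   24   28   32   36   40

28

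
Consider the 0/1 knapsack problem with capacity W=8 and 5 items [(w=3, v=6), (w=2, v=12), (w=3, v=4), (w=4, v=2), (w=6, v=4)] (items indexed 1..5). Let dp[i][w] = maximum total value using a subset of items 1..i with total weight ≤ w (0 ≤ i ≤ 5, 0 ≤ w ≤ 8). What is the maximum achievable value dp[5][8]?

22

i\w   0   1   2   3   4   5   6   7   8
  0   0   0   0   0   0   0   0   0   0
  1   0   0   0   6   6   6   6   6   6
  2   0   0  12  12  12  18  18  18  18
  3   0   0  12  12  12  18  18  18  22
  4   0   0  12  12  12  18  18  18  22
  5   0   0  12  12  12  18  18  18  22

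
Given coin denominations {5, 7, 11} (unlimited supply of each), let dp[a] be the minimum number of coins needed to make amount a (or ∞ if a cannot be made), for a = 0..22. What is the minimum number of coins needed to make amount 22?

2

 a  0  1  2  3  4  5  6  7  8  9 10 11 12 13 14 15 16 17 18 19 20 21 22
dp  0  -  -  -  -  1  -  1  -  -  2  1  2  -  2  3  2  3  2  3  4  3  2
(- denotes ∞ / unreachable)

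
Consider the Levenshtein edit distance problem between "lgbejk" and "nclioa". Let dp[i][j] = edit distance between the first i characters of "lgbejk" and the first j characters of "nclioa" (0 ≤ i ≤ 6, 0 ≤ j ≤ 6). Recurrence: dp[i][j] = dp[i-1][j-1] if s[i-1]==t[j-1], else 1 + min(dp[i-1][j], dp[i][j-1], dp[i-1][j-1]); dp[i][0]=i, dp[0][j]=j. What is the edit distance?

6

   ''  n  c  l  i  o  a
''  0  1  2  3  4  5  6
 l  1  1  2  2  3  4  5
 g  2  2  2  3  3  4  5
 b  3  3  3  3  4  4  5
 e  4  4  4  4  4  5  5
 j  5  5  5  5  5  5  6
 k  6  6  6  6  6  6  6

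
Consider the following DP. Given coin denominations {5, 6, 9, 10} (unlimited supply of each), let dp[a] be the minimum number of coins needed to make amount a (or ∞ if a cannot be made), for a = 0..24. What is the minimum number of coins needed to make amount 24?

 a  0  1  2  3  4  5  6  7  8  9 10 11 12 13 14 15 16 17 18 19 20 21 22 23 24
dp  0  -  -  -  -  1  1  -  -  1  1  2  2  -  2  2  2  3  2  2  2  3  3  3  3
(- denotes ∞ / unreachable)

3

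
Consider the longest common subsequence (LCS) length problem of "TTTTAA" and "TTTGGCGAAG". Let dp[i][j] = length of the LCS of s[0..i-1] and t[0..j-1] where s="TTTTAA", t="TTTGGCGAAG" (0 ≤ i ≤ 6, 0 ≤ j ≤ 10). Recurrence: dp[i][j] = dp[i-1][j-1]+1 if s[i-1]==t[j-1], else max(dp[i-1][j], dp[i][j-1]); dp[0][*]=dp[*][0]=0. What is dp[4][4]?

3

   ''  T  T  T  G  G  C  G  A  A  G
''  0  0  0  0  0  0  0  0  0  0  0
 T  0  1  1  1  1  1  1  1  1  1  1
 T  0  1  2  2  2  2  2  2  2  2  2
 T  0  1  2  3  3  3  3  3  3  3  3
 T  0  1  2  3  3  3  3  3  3  3  3
 A  0  1  2  3  3  3  3  3  4  4  4
 A  0  1  2  3  3  3  3  3  4  5  5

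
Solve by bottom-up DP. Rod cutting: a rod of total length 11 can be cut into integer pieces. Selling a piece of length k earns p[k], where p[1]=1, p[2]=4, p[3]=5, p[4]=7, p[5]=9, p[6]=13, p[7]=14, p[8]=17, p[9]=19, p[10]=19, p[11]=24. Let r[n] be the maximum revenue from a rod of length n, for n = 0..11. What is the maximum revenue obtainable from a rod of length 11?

24

   n    0    1    2    3    4    5    6    7    8    9   10   11
r[n]    0    1    4    5    8    9   13   14   17   19   21   24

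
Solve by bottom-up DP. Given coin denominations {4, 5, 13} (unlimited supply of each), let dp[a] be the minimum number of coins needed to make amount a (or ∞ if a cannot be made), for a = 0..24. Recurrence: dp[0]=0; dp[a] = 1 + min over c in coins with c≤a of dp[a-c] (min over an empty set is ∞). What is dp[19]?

 a  0  1  2  3  4  5  6  7  8  9 10 11 12 13 14 15 16 17 18 19 20 21 22 23 24
dp  0  -  -  -  1  1  -  -  2  2  2  -  3  1  3  3  4  2  2  4  4  3  3  3  5
(- denotes ∞ / unreachable)

4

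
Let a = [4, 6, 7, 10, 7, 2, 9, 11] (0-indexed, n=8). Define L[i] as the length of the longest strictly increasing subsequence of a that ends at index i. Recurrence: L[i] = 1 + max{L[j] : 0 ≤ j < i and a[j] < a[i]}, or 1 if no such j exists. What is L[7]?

5

   i    0    1    2    3    4    5    6    7
a[i]    4    6    7   10    7    2    9   11
L[i]    1    2    3    4    3    1    4    5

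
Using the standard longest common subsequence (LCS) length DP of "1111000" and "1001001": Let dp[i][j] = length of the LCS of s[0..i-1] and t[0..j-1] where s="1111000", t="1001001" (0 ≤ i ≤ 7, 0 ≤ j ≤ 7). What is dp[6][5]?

3

   ''  1  0  0  1  0  0  1
''  0  0  0  0  0  0  0  0
 1  0  1  1  1  1  1  1  1
 1  0  1  1  1  2  2  2  2
 1  0  1  1  1  2  2  2  3
 1  0  1  1  1  2  2  2  3
 0  0  1  2  2  2  3  3  3
 0  0  1  2  3  3  3  4  4
 0  0  1  2  3  3  4  4  4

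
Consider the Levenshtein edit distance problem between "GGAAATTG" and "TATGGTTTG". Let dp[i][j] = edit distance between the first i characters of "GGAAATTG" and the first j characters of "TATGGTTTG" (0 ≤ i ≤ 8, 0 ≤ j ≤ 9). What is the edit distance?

   ''  T  A  T  G  G  T  T  T  G
''  0  1  2  3  4  5  6  7  8  9
 G  1  1  2  3  3  4  5  6  7  8
 G  2  2  2  3  3  3  4  5  6  7
 A  3  3  2  3  4  4  4  5  6  7
 A  4  4  3  3  4  5  5  5  6  7
 A  5  5  4  4  4  5  6  6  6  7
 T  6  5  5  4  5  5  5  6  6  7
 T  7  6  6  5  5  6  5  5  6  7
 G  8  7  7  6  5  5  6  6  6  6

6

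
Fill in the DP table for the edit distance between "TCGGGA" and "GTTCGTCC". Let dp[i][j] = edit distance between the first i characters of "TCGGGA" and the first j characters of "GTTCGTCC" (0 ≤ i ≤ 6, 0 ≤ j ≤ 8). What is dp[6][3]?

   ''  G  T  T  C  G  T  C  C
''  0  1  2  3  4  5  6  7  8
 T  1  1  1  2  3  4  5  6  7
 C  2  2  2  2  2  3  4  5  6
 G  3  2  3  3  3  2  3  4  5
 G  4  3  3  4  4  3  3  4  5
 G  5  4  4  4  5  4  4  4  5
 A  6  5  5  5  5  5  5  5  5

5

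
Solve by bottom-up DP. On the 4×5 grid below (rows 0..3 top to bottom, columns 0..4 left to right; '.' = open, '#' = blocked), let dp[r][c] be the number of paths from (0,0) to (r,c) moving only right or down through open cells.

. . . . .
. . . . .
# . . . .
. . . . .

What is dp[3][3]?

16

r\c   0   1   2   3   4
  0   1   1   1   1   1
  1   1   2   3   4   5
  2   0   2   5   9  14
  3   0   2   7  16  30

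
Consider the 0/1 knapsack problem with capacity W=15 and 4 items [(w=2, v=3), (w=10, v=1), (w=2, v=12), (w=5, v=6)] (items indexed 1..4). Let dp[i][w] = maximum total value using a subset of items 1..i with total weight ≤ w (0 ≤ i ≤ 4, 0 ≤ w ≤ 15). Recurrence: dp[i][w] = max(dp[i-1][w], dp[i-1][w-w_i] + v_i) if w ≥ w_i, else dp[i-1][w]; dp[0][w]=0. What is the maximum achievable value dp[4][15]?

21

i\w   0   1   2   3   4   5   6   7   8   9  10  11  12  13  14  15
  0   0   0   0   0   0   0   0   0   0   0   0   0   0   0   0   0
  1   0   0   3   3   3   3   3   3   3   3   3   3   3   3   3   3
  2   0   0   3   3   3   3   3   3   3   3   3   3   4   4   4   4
  3   0   0  12  12  15  15  15  15  15  15  15  15  15  15  16  16
  4   0   0  12  12  15  15  15  18  18  21  21  21  21  21  21  21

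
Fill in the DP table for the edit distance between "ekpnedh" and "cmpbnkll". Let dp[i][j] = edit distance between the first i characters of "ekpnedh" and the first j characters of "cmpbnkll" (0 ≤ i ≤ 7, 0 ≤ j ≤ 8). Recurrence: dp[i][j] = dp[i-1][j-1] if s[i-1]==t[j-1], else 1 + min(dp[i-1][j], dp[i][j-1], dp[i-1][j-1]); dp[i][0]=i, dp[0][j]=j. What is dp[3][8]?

   ''  c  m  p  b  n  k  l  l
''  0  1  2  3  4  5  6  7  8
 e  1  1  2  3  4  5  6  7  8
 k  2  2  2  3  4  5  5  6  7
 p  3  3  3  2  3  4  5  6  7
 n  4  4  4  3  3  3  4  5  6
 e  5  5  5  4  4  4  4  5  6
 d  6  6  6  5  5  5  5  5  6
 h  7  7  7  6  6  6  6  6  6

7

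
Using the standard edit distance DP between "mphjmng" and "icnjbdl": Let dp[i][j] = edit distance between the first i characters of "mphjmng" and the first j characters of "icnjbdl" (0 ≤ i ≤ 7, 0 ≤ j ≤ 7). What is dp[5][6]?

   ''  i  c  n  j  b  d  l
''  0  1  2  3  4  5  6  7
 m  1  1  2  3  4  5  6  7
 p  2  2  2  3  4  5  6  7
 h  3  3  3  3  4  5  6  7
 j  4  4  4  4  3  4  5  6
 m  5  5  5  5  4  4  5  6
 n  6  6  6  5  5  5  5  6
 g  7  7  7  6  6  6  6  6

5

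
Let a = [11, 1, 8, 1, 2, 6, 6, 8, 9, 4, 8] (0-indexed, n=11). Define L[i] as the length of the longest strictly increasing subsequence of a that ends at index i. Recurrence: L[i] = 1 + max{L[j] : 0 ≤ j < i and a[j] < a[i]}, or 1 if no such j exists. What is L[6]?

3

   i    0    1    2    3    4    5    6    7    8    9   10
a[i]   11    1    8    1    2    6    6    8    9    4    8
L[i]    1    1    2    1    2    3    3    4    5    3    4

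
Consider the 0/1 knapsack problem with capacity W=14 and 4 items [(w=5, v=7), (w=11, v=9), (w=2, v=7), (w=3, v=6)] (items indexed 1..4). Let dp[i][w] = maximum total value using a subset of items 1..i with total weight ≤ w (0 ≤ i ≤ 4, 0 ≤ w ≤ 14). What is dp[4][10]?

20

i\w   0   1   2   3   4   5   6   7   8   9  10  11  12  13  14
  0   0   0   0   0   0   0   0   0   0   0   0   0   0   0   0
  1   0   0   0   0   0   7   7   7   7   7   7   7   7   7   7
  2   0   0   0   0   0   7   7   7   7   7   7   9   9   9   9
  3   0   0   7   7   7   7   7  14  14  14  14  14  14  16  16
  4   0   0   7   7   7  13  13  14  14  14  20  20  20  20  20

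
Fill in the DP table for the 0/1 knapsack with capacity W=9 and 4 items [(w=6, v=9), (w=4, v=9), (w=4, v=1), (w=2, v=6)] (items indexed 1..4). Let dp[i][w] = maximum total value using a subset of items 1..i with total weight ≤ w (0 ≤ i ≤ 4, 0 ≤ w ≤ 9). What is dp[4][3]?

i\w   0   1   2   3   4   5   6   7   8   9
  0   0   0   0   0   0   0   0   0   0   0
  1   0   0   0   0   0   0   9   9   9   9
  2   0   0   0   0   9   9   9   9   9   9
  3   0   0   0   0   9   9   9   9  10  10
  4   0   0   6   6   9   9  15  15  15  15

6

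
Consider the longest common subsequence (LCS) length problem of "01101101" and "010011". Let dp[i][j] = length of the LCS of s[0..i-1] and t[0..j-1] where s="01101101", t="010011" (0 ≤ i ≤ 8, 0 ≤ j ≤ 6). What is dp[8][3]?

3

   ''  0  1  0  0  1  1
''  0  0  0  0  0  0  0
 0  0  1  1  1  1  1  1
 1  0  1  2  2  2  2  2
 1  0  1  2  2  2  3  3
 0  0  1  2  3  3  3  3
 1  0  1  2  3  3  4  4
 1  0  1  2  3  3  4  5
 0  0  1  2  3  4  4  5
 1  0  1  2  3  4  5  5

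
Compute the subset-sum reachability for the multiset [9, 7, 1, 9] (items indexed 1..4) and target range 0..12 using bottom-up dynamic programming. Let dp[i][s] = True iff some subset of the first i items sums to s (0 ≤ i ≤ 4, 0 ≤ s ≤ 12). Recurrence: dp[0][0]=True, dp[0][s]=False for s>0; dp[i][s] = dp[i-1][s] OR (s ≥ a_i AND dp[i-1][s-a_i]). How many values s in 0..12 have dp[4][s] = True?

i\s   0   1   2   3   4   5   6   7   8   9  10  11  12
  0   T   F   F   F   F   F   F   F   F   F   F   F   F
  1   T   F   F   F   F   F   F   F   F   T   F   F   F
  2   T   F   F   F   F   F   F   T   F   T   F   F   F
  3   T   T   F   F   F   F   F   T   T   T   T   F   F
  4   T   T   F   F   F   F   F   T   T   T   T   F   F

6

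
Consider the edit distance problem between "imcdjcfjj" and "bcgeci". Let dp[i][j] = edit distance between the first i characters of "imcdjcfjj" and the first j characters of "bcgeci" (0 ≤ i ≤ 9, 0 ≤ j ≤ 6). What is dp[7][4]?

   ''  b  c  g  e  c  i
''  0  1  2  3  4  5  6
 i  1  1  2  3  4  5  5
 m  2  2  2  3  4  5  6
 c  3  3  2  3  4  4  5
 d  4  4  3  3  4  5  5
 j  5  5  4  4  4  5  6
 c  6  6  5  5  5  4  5
 f  7  7  6  6  6  5  5
 j  8  8  7  7  7  6  6
 j  9  9  8  8  8  7  7

6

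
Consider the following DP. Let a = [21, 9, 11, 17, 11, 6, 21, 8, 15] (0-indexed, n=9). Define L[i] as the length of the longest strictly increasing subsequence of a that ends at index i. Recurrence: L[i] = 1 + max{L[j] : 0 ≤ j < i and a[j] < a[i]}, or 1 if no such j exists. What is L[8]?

3

   i    0    1    2    3    4    5    6    7    8
a[i]   21    9   11   17   11    6   21    8   15
L[i]    1    1    2    3    2    1    4    2    3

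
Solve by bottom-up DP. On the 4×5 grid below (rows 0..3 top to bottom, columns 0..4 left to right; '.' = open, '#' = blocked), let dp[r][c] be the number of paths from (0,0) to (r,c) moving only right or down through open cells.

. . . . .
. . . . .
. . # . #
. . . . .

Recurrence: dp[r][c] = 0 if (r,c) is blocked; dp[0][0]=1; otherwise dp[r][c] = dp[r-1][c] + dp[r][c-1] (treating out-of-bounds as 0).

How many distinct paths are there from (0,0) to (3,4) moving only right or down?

8

r\c   0   1   2   3   4
  0   1   1   1   1   1
  1   1   2   3   4   5
  2   1   3   0   4   0
  3   1   4   4   8   8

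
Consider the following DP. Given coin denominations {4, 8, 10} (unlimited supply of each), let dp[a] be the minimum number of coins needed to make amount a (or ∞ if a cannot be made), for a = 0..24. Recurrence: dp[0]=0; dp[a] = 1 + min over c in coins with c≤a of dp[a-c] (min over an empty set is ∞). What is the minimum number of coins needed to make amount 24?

3

 a  0  1  2  3  4  5  6  7  8  9 10 11 12 13 14 15 16 17 18 19 20 21 22 23 24
dp  0  -  -  -  1  -  -  -  1  -  1  -  2  -  2  -  2  -  2  -  2  -  3  -  3
(- denotes ∞ / unreachable)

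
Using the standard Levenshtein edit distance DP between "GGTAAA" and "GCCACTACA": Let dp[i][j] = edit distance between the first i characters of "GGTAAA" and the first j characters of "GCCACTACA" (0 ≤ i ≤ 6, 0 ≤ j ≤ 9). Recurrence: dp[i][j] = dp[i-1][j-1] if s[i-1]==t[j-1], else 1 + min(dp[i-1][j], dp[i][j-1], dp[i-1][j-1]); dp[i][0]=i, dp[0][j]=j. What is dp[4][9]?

6

   ''  G  C  C  A  C  T  A  C  A
''  0  1  2  3  4  5  6  7  8  9
 G  1  0  1  2  3  4  5  6  7  8
 G  2  1  1  2  3  4  5  6  7  8
 T  3  2  2  2  3  4  4  5  6  7
 A  4  3  3  3  2  3  4  4  5  6
 A  5  4  4  4  3  3  4  4  5  5
 A  6  5  5  5  4  4  4  4  5  5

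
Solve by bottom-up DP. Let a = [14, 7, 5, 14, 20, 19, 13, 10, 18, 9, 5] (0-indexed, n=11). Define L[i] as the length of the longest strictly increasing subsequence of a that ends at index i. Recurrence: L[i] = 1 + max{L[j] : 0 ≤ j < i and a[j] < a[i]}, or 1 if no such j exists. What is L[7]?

   i    0    1    2    3    4    5    6    7    8    9   10
a[i]   14    7    5   14   20   19   13   10   18    9    5
L[i]    1    1    1    2    3    3    2    2    3    2    1

2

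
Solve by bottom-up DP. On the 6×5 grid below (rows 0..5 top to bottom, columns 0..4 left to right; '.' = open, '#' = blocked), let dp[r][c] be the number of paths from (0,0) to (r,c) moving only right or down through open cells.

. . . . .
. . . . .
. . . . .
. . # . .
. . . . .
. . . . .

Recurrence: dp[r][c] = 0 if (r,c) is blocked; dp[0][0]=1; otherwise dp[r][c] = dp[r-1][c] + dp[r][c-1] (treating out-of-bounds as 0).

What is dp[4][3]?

15

r\c   0   1   2   3   4
  0   1   1   1   1   1
  1   1   2   3   4   5
  2   1   3   6  10  15
  3   1   4   0  10  25
  4   1   5   5  15  40
  5   1   6  11  26  66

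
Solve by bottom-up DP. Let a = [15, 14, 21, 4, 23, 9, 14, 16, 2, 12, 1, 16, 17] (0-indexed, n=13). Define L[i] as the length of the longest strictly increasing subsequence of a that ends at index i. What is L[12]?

   i    0    1    2    3    4    5    6    7    8    9   10   11   12
a[i]   15   14   21    4   23    9   14   16    2   12    1   16   17
L[i]    1    1    2    1    3    2    3    4    1    3    1    4    5

5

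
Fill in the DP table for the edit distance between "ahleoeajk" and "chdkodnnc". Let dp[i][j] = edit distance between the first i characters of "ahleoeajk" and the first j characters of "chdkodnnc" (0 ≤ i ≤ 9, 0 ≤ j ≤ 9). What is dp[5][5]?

   ''  c  h  d  k  o  d  n  n  c
''  0  1  2  3  4  5  6  7  8  9
 a  1  1  2  3  4  5  6  7  8  9
 h  2  2  1  2  3  4  5  6  7  8
 l  3  3  2  2  3  4  5  6  7  8
 e  4  4  3  3  3  4  5  6  7  8
 o  5  5  4  4  4  3  4  5  6  7
 e  6  6  5  5  5  4  4  5  6  7
 a  7  7  6  6  6  5  5  5  6  7
 j  8  8  7  7  7  6  6  6  6  7
 k  9  9  8  8  7  7  7  7  7  7

3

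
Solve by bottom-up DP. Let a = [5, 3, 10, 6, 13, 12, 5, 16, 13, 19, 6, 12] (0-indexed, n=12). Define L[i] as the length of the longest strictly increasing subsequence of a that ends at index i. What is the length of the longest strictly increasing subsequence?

   i    0    1    2    3    4    5    6    7    8    9   10   11
a[i]    5    3   10    6   13   12    5   16   13   19    6   12
L[i]    1    1    2    2    3    3    2    4    4    5    3    4

5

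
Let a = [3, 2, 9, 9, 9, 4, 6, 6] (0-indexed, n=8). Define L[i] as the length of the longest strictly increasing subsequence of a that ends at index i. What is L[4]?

   i    0    1    2    3    4    5    6    7
a[i]    3    2    9    9    9    4    6    6
L[i]    1    1    2    2    2    2    3    3

2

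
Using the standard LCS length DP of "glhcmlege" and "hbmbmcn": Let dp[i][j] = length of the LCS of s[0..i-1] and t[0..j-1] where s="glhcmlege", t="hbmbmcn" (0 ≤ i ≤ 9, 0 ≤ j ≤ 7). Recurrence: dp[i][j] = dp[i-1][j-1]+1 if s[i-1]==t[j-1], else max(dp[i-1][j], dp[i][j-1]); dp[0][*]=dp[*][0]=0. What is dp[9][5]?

   ''  h  b  m  b  m  c  n
''  0  0  0  0  0  0  0  0
 g  0  0  0  0  0  0  0  0
 l  0  0  0  0  0  0  0  0
 h  0  1  1  1  1  1  1  1
 c  0  1  1  1  1  1  2  2
 m  0  1  1  2  2  2  2  2
 l  0  1  1  2  2  2  2  2
 e  0  1  1  2  2  2  2  2
 g  0  1  1  2  2  2  2  2
 e  0  1  1  2  2  2  2  2

2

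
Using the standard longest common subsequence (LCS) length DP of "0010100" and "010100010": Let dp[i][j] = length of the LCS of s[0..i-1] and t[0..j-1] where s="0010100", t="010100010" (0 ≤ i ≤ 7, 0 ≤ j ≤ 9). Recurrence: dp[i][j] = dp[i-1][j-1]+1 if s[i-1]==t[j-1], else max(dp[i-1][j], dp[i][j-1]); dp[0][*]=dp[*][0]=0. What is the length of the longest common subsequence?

   ''  0  1  0  1  0  0  0  1  0
''  0  0  0  0  0  0  0  0  0  0
 0  0  1  1  1  1  1  1  1  1  1
 0  0  1  1  2  2  2  2  2  2  2
 1  0  1  2  2  3  3  3  3  3  3
 0  0  1  2  3  3  4  4  4  4  4
 1  0  1  2  3  4  4  4  4  5  5
 0  0  1  2  3  4  5  5  5  5  6
 0  0  1  2  3  4  5  6  6  6  6

6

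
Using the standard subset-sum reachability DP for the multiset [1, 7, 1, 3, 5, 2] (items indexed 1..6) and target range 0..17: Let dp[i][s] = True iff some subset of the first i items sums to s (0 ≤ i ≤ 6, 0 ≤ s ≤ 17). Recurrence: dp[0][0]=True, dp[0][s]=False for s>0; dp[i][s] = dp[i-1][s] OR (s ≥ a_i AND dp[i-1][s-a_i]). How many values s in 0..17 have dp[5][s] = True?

i\s   0   1   2   3   4   5   6   7   8   9  10  11  12  13  14  15  16  17
  0   T   F   F   F   F   F   F   F   F   F   F   F   F   F   F   F   F   F
  1   T   T   F   F   F   F   F   F   F   F   F   F   F   F   F   F   F   F
  2   T   T   F   F   F   F   F   T   T   F   F   F   F   F   F   F   F   F
  3   T   T   T   F   F   F   F   T   T   T   F   F   F   F   F   F   F   F
  4   T   T   T   T   T   T   F   T   T   T   T   T   T   F   F   F   F   F
  5   T   T   T   T   T   T   T   T   T   T   T   T   T   T   T   T   T   T
  6   T   T   T   T   T   T   T   T   T   T   T   T   T   T   T   T   T   T

18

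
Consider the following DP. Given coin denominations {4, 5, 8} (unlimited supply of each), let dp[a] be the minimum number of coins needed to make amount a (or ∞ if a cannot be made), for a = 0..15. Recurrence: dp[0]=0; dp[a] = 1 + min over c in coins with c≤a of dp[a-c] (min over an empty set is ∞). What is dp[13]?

2

 a  0  1  2  3  4  5  6  7  8  9 10 11 12 13 14 15
dp  0  -  -  -  1  1  -  -  1  2  2  -  2  2  3  3
(- denotes ∞ / unreachable)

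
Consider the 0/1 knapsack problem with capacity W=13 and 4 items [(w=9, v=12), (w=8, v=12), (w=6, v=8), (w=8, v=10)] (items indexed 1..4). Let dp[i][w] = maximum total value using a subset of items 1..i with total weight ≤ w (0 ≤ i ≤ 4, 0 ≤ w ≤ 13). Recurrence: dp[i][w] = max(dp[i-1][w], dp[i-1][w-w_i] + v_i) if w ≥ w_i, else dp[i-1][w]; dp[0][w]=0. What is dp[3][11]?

12

i\w   0   1   2   3   4   5   6   7   8   9  10  11  12  13
  0   0   0   0   0   0   0   0   0   0   0   0   0   0   0
  1   0   0   0   0   0   0   0   0   0  12  12  12  12  12
  2   0   0   0   0   0   0   0   0  12  12  12  12  12  12
  3   0   0   0   0   0   0   8   8  12  12  12  12  12  12
  4   0   0   0   0   0   0   8   8  12  12  12  12  12  12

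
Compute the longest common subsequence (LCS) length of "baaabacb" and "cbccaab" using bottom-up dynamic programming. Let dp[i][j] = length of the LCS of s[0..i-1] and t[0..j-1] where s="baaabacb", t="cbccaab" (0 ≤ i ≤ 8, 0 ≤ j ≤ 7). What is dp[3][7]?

   ''  c  b  c  c  a  a  b
''  0  0  0  0  0  0  0  0
 b  0  0  1  1  1  1  1  1
 a  0  0  1  1  1  2  2  2
 a  0  0  1  1  1  2  3  3
 a  0  0  1  1  1  2  3  3
 b  0  0  1  1  1  2  3  4
 a  0  0  1  1  1  2  3  4
 c  0  1  1  2  2  2  3  4
 b  0  1  2  2  2  2  3  4

3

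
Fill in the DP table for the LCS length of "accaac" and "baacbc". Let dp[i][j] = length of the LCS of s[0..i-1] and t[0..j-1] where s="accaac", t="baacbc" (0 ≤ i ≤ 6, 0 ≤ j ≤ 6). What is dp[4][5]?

   ''  b  a  a  c  b  c
''  0  0  0  0  0  0  0
 a  0  0  1  1  1  1  1
 c  0  0  1  1  2  2  2
 c  0  0  1  1  2  2  3
 a  0  0  1  2  2  2  3
 a  0  0  1  2  2  2  3
 c  0  0  1  2  3  3  3

2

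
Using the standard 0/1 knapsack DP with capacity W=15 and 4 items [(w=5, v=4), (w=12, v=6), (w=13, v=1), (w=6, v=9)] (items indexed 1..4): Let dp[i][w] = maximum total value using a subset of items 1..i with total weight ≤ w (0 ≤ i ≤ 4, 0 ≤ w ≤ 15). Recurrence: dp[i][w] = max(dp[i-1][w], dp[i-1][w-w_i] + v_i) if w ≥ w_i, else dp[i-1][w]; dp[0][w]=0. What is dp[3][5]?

i\w   0   1   2   3   4   5   6   7   8   9  10  11  12  13  14  15
  0   0   0   0   0   0   0   0   0   0   0   0   0   0   0   0   0
  1   0   0   0   0   0   4   4   4   4   4   4   4   4   4   4   4
  2   0   0   0   0   0   4   4   4   4   4   4   4   6   6   6   6
  3   0   0   0   0   0   4   4   4   4   4   4   4   6   6   6   6
  4   0   0   0   0   0   4   9   9   9   9   9  13  13  13  13  13

4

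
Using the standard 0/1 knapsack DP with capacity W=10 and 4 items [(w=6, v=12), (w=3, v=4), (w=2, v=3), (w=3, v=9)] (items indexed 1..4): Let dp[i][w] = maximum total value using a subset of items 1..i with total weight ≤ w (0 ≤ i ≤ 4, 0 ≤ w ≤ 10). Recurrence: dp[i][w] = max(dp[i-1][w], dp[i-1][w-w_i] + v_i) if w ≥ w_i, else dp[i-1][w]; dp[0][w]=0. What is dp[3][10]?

i\w   0   1   2   3   4   5   6   7   8   9  10
  0   0   0   0   0   0   0   0   0   0   0   0
  1   0   0   0   0   0   0  12  12  12  12  12
  2   0   0   0   4   4   4  12  12  12  16  16
  3   0   0   3   4   4   7  12  12  15  16  16
  4   0   0   3   9   9  12  13  13  16  21  21

16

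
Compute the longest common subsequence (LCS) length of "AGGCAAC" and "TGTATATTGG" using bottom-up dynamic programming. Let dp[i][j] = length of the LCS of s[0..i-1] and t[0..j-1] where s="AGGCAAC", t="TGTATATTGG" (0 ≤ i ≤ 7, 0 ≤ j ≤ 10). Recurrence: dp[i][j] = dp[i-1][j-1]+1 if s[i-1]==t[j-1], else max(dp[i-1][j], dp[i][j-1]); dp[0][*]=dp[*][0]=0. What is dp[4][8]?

1

   ''  T  G  T  A  T  A  T  T  G  G
''  0  0  0  0  0  0  0  0  0  0  0
 A  0  0  0  0  1  1  1  1  1  1  1
 G  0  0  1  1  1  1  1  1  1  2  2
 G  0  0  1  1  1  1  1  1  1  2  3
 C  0  0  1  1  1  1  1  1  1  2  3
 A  0  0  1  1  2  2  2  2  2  2  3
 A  0  0  1  1  2  2  3  3  3  3  3
 C  0  0  1  1  2  2  3  3  3  3  3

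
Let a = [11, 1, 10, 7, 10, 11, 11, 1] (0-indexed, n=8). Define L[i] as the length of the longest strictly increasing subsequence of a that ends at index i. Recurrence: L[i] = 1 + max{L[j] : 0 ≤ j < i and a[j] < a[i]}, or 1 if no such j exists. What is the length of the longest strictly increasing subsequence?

4

   i    0    1    2    3    4    5    6    7
a[i]   11    1   10    7   10   11   11    1
L[i]    1    1    2    2    3    4    4    1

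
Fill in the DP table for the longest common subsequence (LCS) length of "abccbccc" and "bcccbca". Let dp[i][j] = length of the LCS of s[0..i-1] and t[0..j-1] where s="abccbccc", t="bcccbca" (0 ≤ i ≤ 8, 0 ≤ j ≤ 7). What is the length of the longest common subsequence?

5

   ''  b  c  c  c  b  c  a
''  0  0  0  0  0  0  0  0
 a  0  0  0  0  0  0  0  1
 b  0  1  1  1  1  1  1  1
 c  0  1  2  2  2  2  2  2
 c  0  1  2  3  3  3  3  3
 b  0  1  2  3  3  4  4  4
 c  0  1  2  3  4  4  5  5
 c  0  1  2  3  4  4  5  5
 c  0  1  2  3  4  4  5  5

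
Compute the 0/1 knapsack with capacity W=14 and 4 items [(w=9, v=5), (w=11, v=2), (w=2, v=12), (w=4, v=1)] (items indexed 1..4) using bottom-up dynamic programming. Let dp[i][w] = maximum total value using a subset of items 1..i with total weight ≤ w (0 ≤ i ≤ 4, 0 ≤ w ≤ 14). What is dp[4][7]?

i\w   0   1   2   3   4   5   6   7   8   9  10  11  12  13  14
  0   0   0   0   0   0   0   0   0   0   0   0   0   0   0   0
  1   0   0   0   0   0   0   0   0   0   5   5   5   5   5   5
  2   0   0   0   0   0   0   0   0   0   5   5   5   5   5   5
  3   0   0  12  12  12  12  12  12  12  12  12  17  17  17  17
  4   0   0  12  12  12  12  13  13  13  13  13  17  17  17  17

13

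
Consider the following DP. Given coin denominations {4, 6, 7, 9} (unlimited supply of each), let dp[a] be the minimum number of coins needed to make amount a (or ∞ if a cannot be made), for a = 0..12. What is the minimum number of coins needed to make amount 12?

 a  0  1  2  3  4  5  6  7  8  9 10 11 12
dp  0  -  -  -  1  -  1  1  2  1  2  2  2
(- denotes ∞ / unreachable)

2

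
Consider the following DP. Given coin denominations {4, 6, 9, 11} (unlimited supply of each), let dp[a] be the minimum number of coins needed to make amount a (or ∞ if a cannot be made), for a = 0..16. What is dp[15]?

2

 a  0  1  2  3  4  5  6  7  8  9 10 11 12 13 14 15 16
dp  0  -  -  -  1  -  1  -  2  1  2  1  2  2  3  2  3
(- denotes ∞ / unreachable)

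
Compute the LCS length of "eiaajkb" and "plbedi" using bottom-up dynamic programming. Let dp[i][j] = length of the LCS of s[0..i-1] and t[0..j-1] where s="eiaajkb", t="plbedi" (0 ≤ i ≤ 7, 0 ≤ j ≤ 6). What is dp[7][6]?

   ''  p  l  b  e  d  i
''  0  0  0  0  0  0  0
 e  0  0  0  0  1  1  1
 i  0  0  0  0  1  1  2
 a  0  0  0  0  1  1  2
 a  0  0  0  0  1  1  2
 j  0  0  0  0  1  1  2
 k  0  0  0  0  1  1  2
 b  0  0  0  1  1  1  2

2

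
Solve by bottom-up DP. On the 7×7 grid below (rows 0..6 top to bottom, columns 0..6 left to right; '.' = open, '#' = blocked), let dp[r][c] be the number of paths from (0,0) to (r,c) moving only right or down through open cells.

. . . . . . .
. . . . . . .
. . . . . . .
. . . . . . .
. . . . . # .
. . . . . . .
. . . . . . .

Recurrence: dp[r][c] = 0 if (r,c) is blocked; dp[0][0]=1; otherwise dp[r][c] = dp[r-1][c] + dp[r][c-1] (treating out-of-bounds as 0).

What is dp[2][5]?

r\c   0   1   2   3   4   5   6
  0   1   1   1   1   1   1   1
  1   1   2   3   4   5   6   7
  2   1   3   6  10  15  21  28
  3   1   4  10  20  35  56  84
  4   1   5  15  35  70   0  84
  5   1   6  21  56 126 126 210
  6   1   7  28  84 210 336 546

21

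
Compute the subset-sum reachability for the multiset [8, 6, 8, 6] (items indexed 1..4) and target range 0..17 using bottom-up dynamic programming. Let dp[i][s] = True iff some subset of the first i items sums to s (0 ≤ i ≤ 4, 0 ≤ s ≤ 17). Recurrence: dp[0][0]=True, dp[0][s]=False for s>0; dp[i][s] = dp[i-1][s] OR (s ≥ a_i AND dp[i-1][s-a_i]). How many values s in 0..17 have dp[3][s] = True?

5

i\s   0   1   2   3   4   5   6   7   8   9  10  11  12  13  14  15  16  17
  0   T   F   F   F   F   F   F   F   F   F   F   F   F   F   F   F   F   F
  1   T   F   F   F   F   F   F   F   T   F   F   F   F   F   F   F   F   F
  2   T   F   F   F   F   F   T   F   T   F   F   F   F   F   T   F   F   F
  3   T   F   F   F   F   F   T   F   T   F   F   F   F   F   T   F   T   F
  4   T   F   F   F   F   F   T   F   T   F   F   F   T   F   T   F   T   F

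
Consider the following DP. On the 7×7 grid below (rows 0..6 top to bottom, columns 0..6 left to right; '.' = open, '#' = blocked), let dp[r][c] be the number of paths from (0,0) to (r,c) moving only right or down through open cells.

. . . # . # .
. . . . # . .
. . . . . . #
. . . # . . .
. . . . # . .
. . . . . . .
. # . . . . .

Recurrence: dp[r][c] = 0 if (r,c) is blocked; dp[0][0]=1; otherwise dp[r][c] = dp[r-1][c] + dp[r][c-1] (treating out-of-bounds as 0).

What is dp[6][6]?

237

r\c   0   1   2   3   4   5   6
  0   1   1   1   0   0   0   0
  1   1   2   3   3   0   0   0
  2   1   3   6   9   9   9   0
  3   1   4  10   0   9  18  18
  4   1   5  15  15   0  18  36
  5   1   6  21  36  36  54  90
  6   1   0  21  57  93 147 237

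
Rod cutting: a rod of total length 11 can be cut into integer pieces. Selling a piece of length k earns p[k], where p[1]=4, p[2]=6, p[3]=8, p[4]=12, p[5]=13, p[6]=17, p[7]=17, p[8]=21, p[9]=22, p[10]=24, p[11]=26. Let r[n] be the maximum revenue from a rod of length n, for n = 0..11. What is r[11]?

44

   n    0    1    2    3    4    5    6    7    8    9   10   11
r[n]    0    4    8   12   16   20   24   28   32   36   40   44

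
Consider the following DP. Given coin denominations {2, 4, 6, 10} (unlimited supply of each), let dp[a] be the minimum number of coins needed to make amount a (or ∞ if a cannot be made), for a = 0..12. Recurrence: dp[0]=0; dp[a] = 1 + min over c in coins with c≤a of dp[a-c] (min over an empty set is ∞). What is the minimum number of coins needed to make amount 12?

2

 a  0  1  2  3  4  5  6  7  8  9 10 11 12
dp  0  -  1  -  1  -  1  -  2  -  1  -  2
(- denotes ∞ / unreachable)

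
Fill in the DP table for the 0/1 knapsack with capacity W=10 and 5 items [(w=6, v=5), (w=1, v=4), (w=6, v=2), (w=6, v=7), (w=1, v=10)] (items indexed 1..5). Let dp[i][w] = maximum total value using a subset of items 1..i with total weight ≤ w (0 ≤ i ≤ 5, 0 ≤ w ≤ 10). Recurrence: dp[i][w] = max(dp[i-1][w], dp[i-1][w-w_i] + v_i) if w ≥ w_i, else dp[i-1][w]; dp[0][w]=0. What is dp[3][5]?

i\w   0   1   2   3   4   5   6   7   8   9  10
  0   0   0   0   0   0   0   0   0   0   0   0
  1   0   0   0   0   0   0   5   5   5   5   5
  2   0   4   4   4   4   4   5   9   9   9   9
  3   0   4   4   4   4   4   5   9   9   9   9
  4   0   4   4   4   4   4   7  11  11  11  11
  5   0  10  14  14  14  14  14  17  21  21  21

4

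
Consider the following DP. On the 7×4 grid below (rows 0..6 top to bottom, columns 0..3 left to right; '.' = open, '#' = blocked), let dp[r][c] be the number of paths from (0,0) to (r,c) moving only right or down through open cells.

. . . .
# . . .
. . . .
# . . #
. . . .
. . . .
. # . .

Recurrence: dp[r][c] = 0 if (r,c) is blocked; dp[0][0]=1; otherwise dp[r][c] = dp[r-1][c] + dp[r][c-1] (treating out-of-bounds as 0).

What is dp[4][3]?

r\c   0   1   2   3
  0   1   1   1   1
  1   0   1   2   3
  2   0   1   3   6
  3   0   1   4   0
  4   0   1   5   5
  5   0   1   6  11
  6   0   0   6  17

5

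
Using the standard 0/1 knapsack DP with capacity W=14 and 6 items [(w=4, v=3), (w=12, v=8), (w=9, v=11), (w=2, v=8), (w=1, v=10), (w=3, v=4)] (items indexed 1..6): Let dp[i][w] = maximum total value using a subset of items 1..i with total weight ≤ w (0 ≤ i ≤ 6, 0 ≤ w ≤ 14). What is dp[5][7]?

i\w   0   1   2   3   4   5   6   7   8   9  10  11  12  13  14
  0   0   0   0   0   0   0   0   0   0   0   0   0   0   0   0
  1   0   0   0   0   3   3   3   3   3   3   3   3   3   3   3
  2   0   0   0   0   3   3   3   3   3   3   3   3   8   8   8
  3   0   0   0   0   3   3   3   3   3  11  11  11  11  14  14
  4   0   0   8   8   8   8  11  11  11  11  11  19  19  19  19
  5   0  10  10  18  18  18  18  21  21  21  21  21  29  29  29
  6   0  10  10  18  18  18  22  22  22  22  25  25  29  29  29

21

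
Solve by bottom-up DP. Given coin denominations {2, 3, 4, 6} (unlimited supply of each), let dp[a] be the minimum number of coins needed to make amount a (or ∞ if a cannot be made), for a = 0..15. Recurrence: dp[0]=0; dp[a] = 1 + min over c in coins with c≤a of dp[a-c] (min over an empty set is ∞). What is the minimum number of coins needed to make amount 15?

3

 a  0  1  2  3  4  5  6  7  8  9 10 11 12 13 14 15
dp  0  -  1  1  1  2  1  2  2  2  2  3  2  3  3  3
(- denotes ∞ / unreachable)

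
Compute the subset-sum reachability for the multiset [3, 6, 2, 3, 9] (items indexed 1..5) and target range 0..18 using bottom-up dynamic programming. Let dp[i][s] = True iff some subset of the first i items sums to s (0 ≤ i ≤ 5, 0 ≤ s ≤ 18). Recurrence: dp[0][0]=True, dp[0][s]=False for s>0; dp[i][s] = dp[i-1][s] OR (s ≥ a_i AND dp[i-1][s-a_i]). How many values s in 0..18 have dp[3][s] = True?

i\s   0   1   2   3   4   5   6   7   8   9  10  11  12  13  14  15  16  17  18
  0   T   F   F   F   F   F   F   F   F   F   F   F   F   F   F   F   F   F   F
  1   T   F   F   T   F   F   F   F   F   F   F   F   F   F   F   F   F   F   F
  2   T   F   F   T   F   F   T   F   F   T   F   F   F   F   F   F   F   F   F
  3   T   F   T   T   F   T   T   F   T   T   F   T   F   F   F   F   F   F   F
  4   T   F   T   T   F   T   T   F   T   T   F   T   T   F   T   F   F   F   F
  5   T   F   T   T   F   T   T   F   T   T   F   T   T   F   T   T   F   T   T

8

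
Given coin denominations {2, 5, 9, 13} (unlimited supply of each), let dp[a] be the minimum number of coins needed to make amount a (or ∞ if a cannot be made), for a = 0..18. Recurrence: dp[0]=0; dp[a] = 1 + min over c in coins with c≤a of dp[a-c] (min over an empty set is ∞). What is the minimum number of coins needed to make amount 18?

2

 a  0  1  2  3  4  5  6  7  8  9 10 11 12 13 14 15 16 17 18
dp  0  -  1  -  2  1  3  2  4  1  2  2  3  1  2  2  3  3  2
(- denotes ∞ / unreachable)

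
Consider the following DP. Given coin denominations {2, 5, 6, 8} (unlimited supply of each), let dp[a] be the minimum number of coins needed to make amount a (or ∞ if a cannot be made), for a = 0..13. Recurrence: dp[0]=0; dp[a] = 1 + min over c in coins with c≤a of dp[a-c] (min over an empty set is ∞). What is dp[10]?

2

 a  0  1  2  3  4  5  6  7  8  9 10 11 12 13
dp  0  -  1  -  2  1  1  2  1  3  2  2  2  2
(- denotes ∞ / unreachable)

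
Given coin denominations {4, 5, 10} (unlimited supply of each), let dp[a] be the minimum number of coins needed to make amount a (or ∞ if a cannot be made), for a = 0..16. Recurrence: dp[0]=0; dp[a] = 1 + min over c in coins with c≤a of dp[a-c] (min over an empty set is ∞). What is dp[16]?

 a  0  1  2  3  4  5  6  7  8  9 10 11 12 13 14 15 16
dp  0  -  -  -  1  1  -  -  2  2  1  -  3  3  2  2  4
(- denotes ∞ / unreachable)

4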